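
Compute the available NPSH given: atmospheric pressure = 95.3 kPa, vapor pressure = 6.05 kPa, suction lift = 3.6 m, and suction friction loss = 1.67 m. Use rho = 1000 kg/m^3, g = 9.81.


NPSHa = p_atm/(rho*g) - z_s - hf_s - p_vap/(rho*g).
p_atm/(rho*g) = 95.3*1000 / (1000*9.81) = 9.715 m.
p_vap/(rho*g) = 6.05*1000 / (1000*9.81) = 0.617 m.
NPSHa = 9.715 - 3.6 - 1.67 - 0.617
      = 3.83 m.

3.83


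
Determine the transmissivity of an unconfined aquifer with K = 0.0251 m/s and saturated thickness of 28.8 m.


Transmissivity is defined as T = K * h.
T = 0.0251 * 28.8
  = 0.7229 m^2/s.

0.7229


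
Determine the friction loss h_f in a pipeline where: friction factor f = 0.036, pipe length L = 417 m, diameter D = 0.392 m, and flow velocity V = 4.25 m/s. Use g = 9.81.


Darcy-Weisbach equation: h_f = f * (L/D) * V^2/(2g).
f * L/D = 0.036 * 417/0.392 = 38.2959.
V^2/(2g) = 4.25^2 / (2*9.81) = 18.0625 / 19.62 = 0.9206 m.
h_f = 38.2959 * 0.9206 = 35.256 m.

35.256


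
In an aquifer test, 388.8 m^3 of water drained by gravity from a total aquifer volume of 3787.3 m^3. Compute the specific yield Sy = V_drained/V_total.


Specific yield Sy = Volume drained / Total volume.
Sy = 388.8 / 3787.3
   = 0.1027.

0.1027


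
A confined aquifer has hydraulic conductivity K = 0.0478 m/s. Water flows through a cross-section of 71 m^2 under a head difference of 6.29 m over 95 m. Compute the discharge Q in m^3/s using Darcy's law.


Darcy's law: Q = K * A * i, where i = dh/L.
Hydraulic gradient i = 6.29 / 95 = 0.066211.
Q = 0.0478 * 71 * 0.066211
  = 0.2247 m^3/s.

0.2247


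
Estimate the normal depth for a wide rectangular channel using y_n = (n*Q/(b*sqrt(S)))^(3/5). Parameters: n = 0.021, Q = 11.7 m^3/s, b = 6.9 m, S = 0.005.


We use the wide-channel approximation y_n = (n*Q/(b*sqrt(S)))^(3/5).
sqrt(S) = sqrt(0.005) = 0.070711.
Numerator: n*Q = 0.021 * 11.7 = 0.2457.
Denominator: b*sqrt(S) = 6.9 * 0.070711 = 0.487906.
arg = 0.5036.
y_n = 0.5036^(3/5) = 0.6626 m.

0.6626


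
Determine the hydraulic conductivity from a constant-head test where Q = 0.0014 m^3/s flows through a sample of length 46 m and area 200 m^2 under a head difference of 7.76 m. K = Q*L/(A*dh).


From K = Q*L / (A*dh):
Numerator: Q*L = 0.0014 * 46 = 0.0644.
Denominator: A*dh = 200 * 7.76 = 1552.0.
K = 0.0644 / 1552.0 = 4.1e-05 m/s.

4.1e-05


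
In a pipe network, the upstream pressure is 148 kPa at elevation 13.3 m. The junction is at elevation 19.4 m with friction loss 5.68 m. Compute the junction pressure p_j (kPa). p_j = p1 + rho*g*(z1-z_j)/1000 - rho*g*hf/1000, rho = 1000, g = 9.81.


Junction pressure: p_j = p1 + rho*g*(z1 - z_j)/1000 - rho*g*hf/1000.
Elevation term = 1000*9.81*(13.3 - 19.4)/1000 = -59.841 kPa.
Friction term = 1000*9.81*5.68/1000 = 55.721 kPa.
p_j = 148 + -59.841 - 55.721 = 32.44 kPa.

32.44


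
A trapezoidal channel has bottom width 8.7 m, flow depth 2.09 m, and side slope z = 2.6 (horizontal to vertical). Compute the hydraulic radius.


For a trapezoidal section with side slope z:
A = (b + z*y)*y = (8.7 + 2.6*2.09)*2.09 = 29.54 m^2.
P = b + 2*y*sqrt(1 + z^2) = 8.7 + 2*2.09*sqrt(1 + 2.6^2) = 20.344 m.
R = A/P = 29.54 / 20.344 = 1.452 m.

1.452


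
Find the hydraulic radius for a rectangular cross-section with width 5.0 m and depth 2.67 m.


For a rectangular section:
Flow area A = b * y = 5.0 * 2.67 = 13.35 m^2.
Wetted perimeter P = b + 2y = 5.0 + 2*2.67 = 10.34 m.
Hydraulic radius R = A/P = 13.35 / 10.34 = 1.2911 m.

1.2911


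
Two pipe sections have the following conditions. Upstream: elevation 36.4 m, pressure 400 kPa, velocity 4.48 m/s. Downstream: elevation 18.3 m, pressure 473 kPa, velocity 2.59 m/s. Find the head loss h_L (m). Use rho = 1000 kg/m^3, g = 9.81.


Total head at each section: H = z + p/(rho*g) + V^2/(2g).
H1 = 36.4 + 400*1000/(1000*9.81) + 4.48^2/(2*9.81)
   = 36.4 + 40.775 + 1.023
   = 78.198 m.
H2 = 18.3 + 473*1000/(1000*9.81) + 2.59^2/(2*9.81)
   = 18.3 + 48.216 + 0.3419
   = 66.858 m.
h_L = H1 - H2 = 78.198 - 66.858 = 11.34 m.

11.34


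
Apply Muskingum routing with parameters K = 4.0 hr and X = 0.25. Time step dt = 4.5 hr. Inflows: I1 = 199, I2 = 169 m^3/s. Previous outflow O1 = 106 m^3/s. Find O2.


Muskingum coefficients:
denom = 2*K*(1-X) + dt = 2*4.0*(1-0.25) + 4.5 = 10.5.
C0 = (dt - 2*K*X)/denom = (4.5 - 2*4.0*0.25)/10.5 = 0.2381.
C1 = (dt + 2*K*X)/denom = (4.5 + 2*4.0*0.25)/10.5 = 0.619.
C2 = (2*K*(1-X) - dt)/denom = 0.1429.
O2 = C0*I2 + C1*I1 + C2*O1
   = 0.2381*169 + 0.619*199 + 0.1429*106
   = 178.57 m^3/s.

178.57


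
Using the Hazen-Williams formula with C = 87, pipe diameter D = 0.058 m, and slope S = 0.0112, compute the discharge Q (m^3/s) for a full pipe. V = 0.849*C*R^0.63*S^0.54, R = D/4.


For a full circular pipe, R = D/4 = 0.058/4 = 0.0145 m.
V = 0.849 * 87 * 0.0145^0.63 * 0.0112^0.54
  = 0.849 * 87 * 0.069448 * 0.088426
  = 0.4536 m/s.
Pipe area A = pi*D^2/4 = pi*0.058^2/4 = 0.0026 m^2.
Q = A * V = 0.0026 * 0.4536 = 0.0012 m^3/s.

0.0012


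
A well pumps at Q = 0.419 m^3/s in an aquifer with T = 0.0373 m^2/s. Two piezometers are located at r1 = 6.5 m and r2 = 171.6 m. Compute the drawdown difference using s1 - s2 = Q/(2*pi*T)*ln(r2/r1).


Thiem equation: s1 - s2 = Q/(2*pi*T) * ln(r2/r1).
ln(r2/r1) = ln(171.6/6.5) = 3.2734.
Q/(2*pi*T) = 0.419 / (2*pi*0.0373) = 0.419 / 0.2344 = 1.7878.
s1 - s2 = 1.7878 * 3.2734 = 5.8522 m.

5.8522


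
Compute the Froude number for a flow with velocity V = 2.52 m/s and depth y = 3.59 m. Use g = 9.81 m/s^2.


The Froude number is defined as Fr = V / sqrt(g*y).
g*y = 9.81 * 3.59 = 35.2179.
sqrt(g*y) = sqrt(35.2179) = 5.9345.
Fr = 2.52 / 5.9345 = 0.4246.

0.4246


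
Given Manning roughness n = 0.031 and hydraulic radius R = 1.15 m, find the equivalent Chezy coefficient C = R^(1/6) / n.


The Chezy coefficient relates to Manning's n through C = R^(1/6) / n.
R^(1/6) = 1.15^(1/6) = 1.023567.
C = 1.023567 / 0.031 = 33.02 m^(1/2)/s.

33.02


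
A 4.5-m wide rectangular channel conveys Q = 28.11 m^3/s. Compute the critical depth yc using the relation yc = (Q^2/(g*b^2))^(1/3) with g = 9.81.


Using yc = (Q^2 / (g * b^2))^(1/3):
Q^2 = 28.11^2 = 790.17.
g * b^2 = 9.81 * 4.5^2 = 9.81 * 20.25 = 198.65.
Q^2 / (g*b^2) = 790.17 / 198.65 = 3.9777.
yc = 3.9777^(1/3) = 1.5844 m.

1.5844


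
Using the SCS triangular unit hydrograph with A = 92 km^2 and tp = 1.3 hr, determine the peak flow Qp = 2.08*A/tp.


SCS formula: Qp = 2.08 * A / tp.
Qp = 2.08 * 92 / 1.3
   = 191.36 / 1.3
   = 147.2 m^3/s per cm.

147.2


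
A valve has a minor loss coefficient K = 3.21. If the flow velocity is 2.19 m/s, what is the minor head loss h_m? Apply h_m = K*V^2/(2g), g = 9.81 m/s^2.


Minor loss formula: h_m = K * V^2/(2g).
V^2 = 2.19^2 = 4.7961.
V^2/(2g) = 4.7961 / 19.62 = 0.2444 m.
h_m = 3.21 * 0.2444 = 0.7847 m.

0.7847


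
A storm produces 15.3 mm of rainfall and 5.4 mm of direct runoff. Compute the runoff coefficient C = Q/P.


The runoff coefficient C = runoff depth / rainfall depth.
C = 5.4 / 15.3
  = 0.3529.

0.3529


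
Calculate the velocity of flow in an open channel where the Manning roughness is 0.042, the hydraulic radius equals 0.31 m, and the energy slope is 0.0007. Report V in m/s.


Manning's equation gives V = (1/n) * R^(2/3) * S^(1/2).
First, compute R^(2/3) = 0.31^(2/3) = 0.458.
Next, S^(1/2) = 0.0007^(1/2) = 0.026458.
Then 1/n = 1/0.042 = 23.81.
V = 23.81 * 0.458 * 0.026458 = 0.2885 m/s.

0.2885


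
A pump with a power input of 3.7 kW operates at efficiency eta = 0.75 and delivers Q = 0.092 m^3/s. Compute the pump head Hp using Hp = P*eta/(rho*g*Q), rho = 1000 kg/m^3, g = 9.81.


Pump head formula: Hp = P * eta / (rho * g * Q).
Numerator: P * eta = 3.7 * 1000 * 0.75 = 2775.0 W.
Denominator: rho * g * Q = 1000 * 9.81 * 0.092 = 902.52.
Hp = 2775.0 / 902.52 = 3.07 m.

3.07


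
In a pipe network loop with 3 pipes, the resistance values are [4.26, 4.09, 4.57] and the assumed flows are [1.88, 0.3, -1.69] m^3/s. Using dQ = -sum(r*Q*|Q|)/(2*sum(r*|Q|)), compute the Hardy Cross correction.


Numerator terms (r*Q*|Q|): 4.26*1.88*|1.88| = 15.0565; 4.09*0.3*|0.3| = 0.3681; 4.57*-1.69*|-1.69| = -13.0524.
Sum of numerator = 2.3723.
Denominator terms (r*|Q|): 4.26*|1.88| = 8.0088; 4.09*|0.3| = 1.227; 4.57*|-1.69| = 7.7233.
2 * sum of denominator = 2 * 16.9591 = 33.9182.
dQ = -2.3723 / 33.9182 = -0.0699 m^3/s.

-0.0699


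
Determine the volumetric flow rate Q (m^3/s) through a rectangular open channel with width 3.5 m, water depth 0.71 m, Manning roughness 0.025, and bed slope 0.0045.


For a rectangular channel, the cross-sectional area A = b * y = 3.5 * 0.71 = 2.48 m^2.
The wetted perimeter P = b + 2y = 3.5 + 2*0.71 = 4.92 m.
Hydraulic radius R = A/P = 2.48/4.92 = 0.5051 m.
Velocity V = (1/n)*R^(2/3)*S^(1/2) = (1/0.025)*0.5051^(2/3)*0.0045^(1/2) = 1.7018 m/s.
Discharge Q = A * V = 2.48 * 1.7018 = 4.229 m^3/s.

4.229


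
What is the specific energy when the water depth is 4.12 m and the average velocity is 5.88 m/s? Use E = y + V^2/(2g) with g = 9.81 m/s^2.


Specific energy E = y + V^2/(2g).
Velocity head = V^2/(2g) = 5.88^2 / (2*9.81) = 34.5744 / 19.62 = 1.7622 m.
E = 4.12 + 1.7622 = 5.8822 m.

5.8822


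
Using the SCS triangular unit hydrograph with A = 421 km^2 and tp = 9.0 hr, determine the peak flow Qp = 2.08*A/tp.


SCS formula: Qp = 2.08 * A / tp.
Qp = 2.08 * 421 / 9.0
   = 875.68 / 9.0
   = 97.3 m^3/s per cm.

97.3


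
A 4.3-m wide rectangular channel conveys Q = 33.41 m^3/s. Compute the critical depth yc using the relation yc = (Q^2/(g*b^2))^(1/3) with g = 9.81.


Using yc = (Q^2 / (g * b^2))^(1/3):
Q^2 = 33.41^2 = 1116.23.
g * b^2 = 9.81 * 4.3^2 = 9.81 * 18.49 = 181.39.
Q^2 / (g*b^2) = 1116.23 / 181.39 = 6.1538.
yc = 6.1538^(1/3) = 1.8325 m.

1.8325


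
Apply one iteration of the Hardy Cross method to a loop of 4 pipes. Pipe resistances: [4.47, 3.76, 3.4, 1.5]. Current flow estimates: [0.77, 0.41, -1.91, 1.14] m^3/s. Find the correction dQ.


Numerator terms (r*Q*|Q|): 4.47*0.77*|0.77| = 2.6503; 3.76*0.41*|0.41| = 0.6321; 3.4*-1.91*|-1.91| = -12.4035; 1.5*1.14*|1.14| = 1.9494.
Sum of numerator = -7.1718.
Denominator terms (r*|Q|): 4.47*|0.77| = 3.4419; 3.76*|0.41| = 1.5416; 3.4*|-1.91| = 6.494; 1.5*|1.14| = 1.71.
2 * sum of denominator = 2 * 13.1875 = 26.375.
dQ = --7.1718 / 26.375 = 0.2719 m^3/s.

0.2719


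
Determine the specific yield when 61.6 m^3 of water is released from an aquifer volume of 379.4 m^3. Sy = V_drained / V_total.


Specific yield Sy = Volume drained / Total volume.
Sy = 61.6 / 379.4
   = 0.1624.

0.1624


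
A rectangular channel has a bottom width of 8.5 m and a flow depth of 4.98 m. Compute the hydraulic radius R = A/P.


For a rectangular section:
Flow area A = b * y = 8.5 * 4.98 = 42.33 m^2.
Wetted perimeter P = b + 2y = 8.5 + 2*4.98 = 18.46 m.
Hydraulic radius R = A/P = 42.33 / 18.46 = 2.2931 m.

2.2931


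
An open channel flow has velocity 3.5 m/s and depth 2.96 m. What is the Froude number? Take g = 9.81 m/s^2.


The Froude number is defined as Fr = V / sqrt(g*y).
g*y = 9.81 * 2.96 = 29.0376.
sqrt(g*y) = sqrt(29.0376) = 5.3887.
Fr = 3.5 / 5.3887 = 0.6495.

0.6495


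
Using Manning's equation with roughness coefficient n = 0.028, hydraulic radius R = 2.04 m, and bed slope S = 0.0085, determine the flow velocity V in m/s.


Manning's equation gives V = (1/n) * R^(2/3) * S^(1/2).
First, compute R^(2/3) = 2.04^(2/3) = 1.6085.
Next, S^(1/2) = 0.0085^(1/2) = 0.092195.
Then 1/n = 1/0.028 = 35.71.
V = 35.71 * 1.6085 * 0.092195 = 5.2963 m/s.

5.2963


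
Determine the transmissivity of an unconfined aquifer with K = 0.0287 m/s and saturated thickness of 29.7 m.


Transmissivity is defined as T = K * h.
T = 0.0287 * 29.7
  = 0.8524 m^2/s.

0.8524


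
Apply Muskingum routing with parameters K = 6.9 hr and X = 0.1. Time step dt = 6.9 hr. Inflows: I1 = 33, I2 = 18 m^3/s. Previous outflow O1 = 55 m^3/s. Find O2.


Muskingum coefficients:
denom = 2*K*(1-X) + dt = 2*6.9*(1-0.1) + 6.9 = 19.32.
C0 = (dt - 2*K*X)/denom = (6.9 - 2*6.9*0.1)/19.32 = 0.2857.
C1 = (dt + 2*K*X)/denom = (6.9 + 2*6.9*0.1)/19.32 = 0.4286.
C2 = (2*K*(1-X) - dt)/denom = 0.2857.
O2 = C0*I2 + C1*I1 + C2*O1
   = 0.2857*18 + 0.4286*33 + 0.2857*55
   = 35.0 m^3/s.

35.0


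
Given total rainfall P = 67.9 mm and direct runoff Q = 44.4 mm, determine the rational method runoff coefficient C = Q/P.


The runoff coefficient C = runoff depth / rainfall depth.
C = 44.4 / 67.9
  = 0.6539.

0.6539


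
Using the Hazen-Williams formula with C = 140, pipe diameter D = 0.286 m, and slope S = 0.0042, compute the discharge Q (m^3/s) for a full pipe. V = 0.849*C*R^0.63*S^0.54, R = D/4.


For a full circular pipe, R = D/4 = 0.286/4 = 0.0715 m.
V = 0.849 * 140 * 0.0715^0.63 * 0.0042^0.54
  = 0.849 * 140 * 0.189764 * 0.052066
  = 1.1744 m/s.
Pipe area A = pi*D^2/4 = pi*0.286^2/4 = 0.0642 m^2.
Q = A * V = 0.0642 * 1.1744 = 0.0754 m^3/s.

0.0754


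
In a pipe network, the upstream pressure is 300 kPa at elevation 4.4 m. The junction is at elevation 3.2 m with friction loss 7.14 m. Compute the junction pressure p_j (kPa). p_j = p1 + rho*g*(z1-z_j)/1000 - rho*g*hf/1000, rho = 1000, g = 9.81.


Junction pressure: p_j = p1 + rho*g*(z1 - z_j)/1000 - rho*g*hf/1000.
Elevation term = 1000*9.81*(4.4 - 3.2)/1000 = 11.772 kPa.
Friction term = 1000*9.81*7.14/1000 = 70.043 kPa.
p_j = 300 + 11.772 - 70.043 = 241.73 kPa.

241.73


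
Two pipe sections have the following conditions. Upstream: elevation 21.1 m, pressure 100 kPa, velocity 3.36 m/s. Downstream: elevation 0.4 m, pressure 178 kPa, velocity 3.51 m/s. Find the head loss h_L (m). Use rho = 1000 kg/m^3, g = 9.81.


Total head at each section: H = z + p/(rho*g) + V^2/(2g).
H1 = 21.1 + 100*1000/(1000*9.81) + 3.36^2/(2*9.81)
   = 21.1 + 10.194 + 0.5754
   = 31.869 m.
H2 = 0.4 + 178*1000/(1000*9.81) + 3.51^2/(2*9.81)
   = 0.4 + 18.145 + 0.6279
   = 19.173 m.
h_L = H1 - H2 = 31.869 - 19.173 = 12.696 m.

12.696


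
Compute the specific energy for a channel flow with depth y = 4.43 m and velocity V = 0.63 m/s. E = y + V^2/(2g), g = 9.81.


Specific energy E = y + V^2/(2g).
Velocity head = V^2/(2g) = 0.63^2 / (2*9.81) = 0.3969 / 19.62 = 0.0202 m.
E = 4.43 + 0.0202 = 4.4502 m.

4.4502


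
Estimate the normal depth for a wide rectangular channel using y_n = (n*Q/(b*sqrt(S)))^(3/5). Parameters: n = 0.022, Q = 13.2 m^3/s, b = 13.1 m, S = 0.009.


We use the wide-channel approximation y_n = (n*Q/(b*sqrt(S)))^(3/5).
sqrt(S) = sqrt(0.009) = 0.094868.
Numerator: n*Q = 0.022 * 13.2 = 0.2904.
Denominator: b*sqrt(S) = 13.1 * 0.094868 = 1.242771.
arg = 0.2337.
y_n = 0.2337^(3/5) = 0.418 m.

0.418


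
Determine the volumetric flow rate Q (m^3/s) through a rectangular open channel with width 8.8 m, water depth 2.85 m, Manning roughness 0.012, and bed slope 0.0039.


For a rectangular channel, the cross-sectional area A = b * y = 8.8 * 2.85 = 25.08 m^2.
The wetted perimeter P = b + 2y = 8.8 + 2*2.85 = 14.5 m.
Hydraulic radius R = A/P = 25.08/14.5 = 1.7297 m.
Velocity V = (1/n)*R^(2/3)*S^(1/2) = (1/0.012)*1.7297^(2/3)*0.0039^(1/2) = 7.4988 m/s.
Discharge Q = A * V = 25.08 * 7.4988 = 188.069 m^3/s.

188.069


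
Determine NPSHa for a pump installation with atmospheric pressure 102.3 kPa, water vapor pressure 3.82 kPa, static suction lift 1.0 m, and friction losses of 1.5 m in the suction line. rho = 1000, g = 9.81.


NPSHa = p_atm/(rho*g) - z_s - hf_s - p_vap/(rho*g).
p_atm/(rho*g) = 102.3*1000 / (1000*9.81) = 10.428 m.
p_vap/(rho*g) = 3.82*1000 / (1000*9.81) = 0.389 m.
NPSHa = 10.428 - 1.0 - 1.5 - 0.389
      = 7.54 m.

7.54


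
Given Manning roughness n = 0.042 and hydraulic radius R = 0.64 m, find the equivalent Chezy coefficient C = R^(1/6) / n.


The Chezy coefficient relates to Manning's n through C = R^(1/6) / n.
R^(1/6) = 0.64^(1/6) = 0.928318.
C = 0.928318 / 0.042 = 22.1 m^(1/2)/s.

22.1


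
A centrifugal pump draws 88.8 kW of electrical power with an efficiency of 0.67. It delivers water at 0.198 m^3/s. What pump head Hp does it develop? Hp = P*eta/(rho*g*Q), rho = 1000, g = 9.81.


Pump head formula: Hp = P * eta / (rho * g * Q).
Numerator: P * eta = 88.8 * 1000 * 0.67 = 59496.0 W.
Denominator: rho * g * Q = 1000 * 9.81 * 0.198 = 1942.38.
Hp = 59496.0 / 1942.38 = 30.63 m.

30.63


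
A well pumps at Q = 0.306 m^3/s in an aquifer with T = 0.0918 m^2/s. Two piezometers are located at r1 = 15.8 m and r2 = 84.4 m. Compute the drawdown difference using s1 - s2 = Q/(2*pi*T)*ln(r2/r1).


Thiem equation: s1 - s2 = Q/(2*pi*T) * ln(r2/r1).
ln(r2/r1) = ln(84.4/15.8) = 1.6756.
Q/(2*pi*T) = 0.306 / (2*pi*0.0918) = 0.306 / 0.5768 = 0.5305.
s1 - s2 = 0.5305 * 1.6756 = 0.8889 m.

0.8889


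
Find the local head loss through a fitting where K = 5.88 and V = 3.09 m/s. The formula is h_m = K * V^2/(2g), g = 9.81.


Minor loss formula: h_m = K * V^2/(2g).
V^2 = 3.09^2 = 9.5481.
V^2/(2g) = 9.5481 / 19.62 = 0.4867 m.
h_m = 5.88 * 0.4867 = 2.8615 m.

2.8615


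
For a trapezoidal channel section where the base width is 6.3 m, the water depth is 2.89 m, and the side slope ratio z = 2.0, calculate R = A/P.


For a trapezoidal section with side slope z:
A = (b + z*y)*y = (6.3 + 2.0*2.89)*2.89 = 34.911 m^2.
P = b + 2*y*sqrt(1 + z^2) = 6.3 + 2*2.89*sqrt(1 + 2.0^2) = 19.224 m.
R = A/P = 34.911 / 19.224 = 1.816 m.

1.816


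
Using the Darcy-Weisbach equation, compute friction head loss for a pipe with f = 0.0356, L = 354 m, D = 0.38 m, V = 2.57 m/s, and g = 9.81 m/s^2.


Darcy-Weisbach equation: h_f = f * (L/D) * V^2/(2g).
f * L/D = 0.0356 * 354/0.38 = 33.1642.
V^2/(2g) = 2.57^2 / (2*9.81) = 6.6049 / 19.62 = 0.3366 m.
h_f = 33.1642 * 0.3366 = 11.164 m.

11.164


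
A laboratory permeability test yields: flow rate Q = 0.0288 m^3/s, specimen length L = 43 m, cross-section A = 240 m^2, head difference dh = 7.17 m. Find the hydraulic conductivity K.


From K = Q*L / (A*dh):
Numerator: Q*L = 0.0288 * 43 = 1.2384.
Denominator: A*dh = 240 * 7.17 = 1720.8.
K = 1.2384 / 1720.8 = 0.00072 m/s.

0.00072


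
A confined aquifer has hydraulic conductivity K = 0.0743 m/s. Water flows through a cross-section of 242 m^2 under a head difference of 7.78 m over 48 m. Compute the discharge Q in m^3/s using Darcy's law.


Darcy's law: Q = K * A * i, where i = dh/L.
Hydraulic gradient i = 7.78 / 48 = 0.162083.
Q = 0.0743 * 242 * 0.162083
  = 2.9144 m^3/s.

2.9144


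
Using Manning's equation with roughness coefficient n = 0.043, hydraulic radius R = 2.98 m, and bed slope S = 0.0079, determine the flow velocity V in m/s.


Manning's equation gives V = (1/n) * R^(2/3) * S^(1/2).
First, compute R^(2/3) = 2.98^(2/3) = 2.0708.
Next, S^(1/2) = 0.0079^(1/2) = 0.088882.
Then 1/n = 1/0.043 = 23.26.
V = 23.26 * 2.0708 * 0.088882 = 4.2804 m/s.

4.2804


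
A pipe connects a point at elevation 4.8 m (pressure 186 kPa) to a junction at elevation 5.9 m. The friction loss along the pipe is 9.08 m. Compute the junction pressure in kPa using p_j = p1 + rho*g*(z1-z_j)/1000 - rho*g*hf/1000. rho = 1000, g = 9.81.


Junction pressure: p_j = p1 + rho*g*(z1 - z_j)/1000 - rho*g*hf/1000.
Elevation term = 1000*9.81*(4.8 - 5.9)/1000 = -10.791 kPa.
Friction term = 1000*9.81*9.08/1000 = 89.075 kPa.
p_j = 186 + -10.791 - 89.075 = 86.13 kPa.

86.13


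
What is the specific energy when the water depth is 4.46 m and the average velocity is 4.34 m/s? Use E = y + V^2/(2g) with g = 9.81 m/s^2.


Specific energy E = y + V^2/(2g).
Velocity head = V^2/(2g) = 4.34^2 / (2*9.81) = 18.8356 / 19.62 = 0.96 m.
E = 4.46 + 0.96 = 5.42 m.

5.42


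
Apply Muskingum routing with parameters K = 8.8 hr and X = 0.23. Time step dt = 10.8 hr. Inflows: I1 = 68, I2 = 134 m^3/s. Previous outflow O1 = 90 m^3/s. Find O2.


Muskingum coefficients:
denom = 2*K*(1-X) + dt = 2*8.8*(1-0.23) + 10.8 = 24.352.
C0 = (dt - 2*K*X)/denom = (10.8 - 2*8.8*0.23)/24.352 = 0.2773.
C1 = (dt + 2*K*X)/denom = (10.8 + 2*8.8*0.23)/24.352 = 0.6097.
C2 = (2*K*(1-X) - dt)/denom = 0.113.
O2 = C0*I2 + C1*I1 + C2*O1
   = 0.2773*134 + 0.6097*68 + 0.113*90
   = 88.79 m^3/s.

88.79


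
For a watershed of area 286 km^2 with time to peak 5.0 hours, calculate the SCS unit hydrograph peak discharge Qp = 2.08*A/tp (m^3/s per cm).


SCS formula: Qp = 2.08 * A / tp.
Qp = 2.08 * 286 / 5.0
   = 594.88 / 5.0
   = 118.98 m^3/s per cm.

118.98


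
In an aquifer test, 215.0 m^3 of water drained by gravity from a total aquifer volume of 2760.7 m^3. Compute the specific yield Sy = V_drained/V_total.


Specific yield Sy = Volume drained / Total volume.
Sy = 215.0 / 2760.7
   = 0.0779.

0.0779


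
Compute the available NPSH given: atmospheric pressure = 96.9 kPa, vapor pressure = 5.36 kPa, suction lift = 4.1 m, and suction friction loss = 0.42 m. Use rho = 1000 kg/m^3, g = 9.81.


NPSHa = p_atm/(rho*g) - z_s - hf_s - p_vap/(rho*g).
p_atm/(rho*g) = 96.9*1000 / (1000*9.81) = 9.878 m.
p_vap/(rho*g) = 5.36*1000 / (1000*9.81) = 0.546 m.
NPSHa = 9.878 - 4.1 - 0.42 - 0.546
      = 4.81 m.

4.81


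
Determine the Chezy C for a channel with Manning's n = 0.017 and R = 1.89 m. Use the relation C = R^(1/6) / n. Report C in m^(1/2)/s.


The Chezy coefficient relates to Manning's n through C = R^(1/6) / n.
R^(1/6) = 1.89^(1/6) = 1.111929.
C = 1.111929 / 0.017 = 65.41 m^(1/2)/s.

65.41


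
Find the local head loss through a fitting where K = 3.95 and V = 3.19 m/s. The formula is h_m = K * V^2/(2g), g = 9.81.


Minor loss formula: h_m = K * V^2/(2g).
V^2 = 3.19^2 = 10.1761.
V^2/(2g) = 10.1761 / 19.62 = 0.5187 m.
h_m = 3.95 * 0.5187 = 2.0487 m.

2.0487


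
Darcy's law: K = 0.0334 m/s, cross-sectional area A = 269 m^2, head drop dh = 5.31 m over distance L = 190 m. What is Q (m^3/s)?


Darcy's law: Q = K * A * i, where i = dh/L.
Hydraulic gradient i = 5.31 / 190 = 0.027947.
Q = 0.0334 * 269 * 0.027947
  = 0.2511 m^3/s.

0.2511


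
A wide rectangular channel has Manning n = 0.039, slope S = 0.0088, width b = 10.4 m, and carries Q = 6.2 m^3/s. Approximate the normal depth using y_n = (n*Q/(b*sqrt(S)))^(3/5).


We use the wide-channel approximation y_n = (n*Q/(b*sqrt(S)))^(3/5).
sqrt(S) = sqrt(0.0088) = 0.093808.
Numerator: n*Q = 0.039 * 6.2 = 0.2418.
Denominator: b*sqrt(S) = 10.4 * 0.093808 = 0.975603.
arg = 0.2478.
y_n = 0.2478^(3/5) = 0.433 m.

0.433


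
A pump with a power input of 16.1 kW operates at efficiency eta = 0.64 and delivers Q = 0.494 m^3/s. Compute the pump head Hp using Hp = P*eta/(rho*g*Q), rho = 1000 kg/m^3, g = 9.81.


Pump head formula: Hp = P * eta / (rho * g * Q).
Numerator: P * eta = 16.1 * 1000 * 0.64 = 10304.0 W.
Denominator: rho * g * Q = 1000 * 9.81 * 0.494 = 4846.14.
Hp = 10304.0 / 4846.14 = 2.13 m.

2.13


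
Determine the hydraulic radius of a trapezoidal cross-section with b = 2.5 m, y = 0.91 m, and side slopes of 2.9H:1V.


For a trapezoidal section with side slope z:
A = (b + z*y)*y = (2.5 + 2.9*0.91)*0.91 = 4.676 m^2.
P = b + 2*y*sqrt(1 + z^2) = 2.5 + 2*0.91*sqrt(1 + 2.9^2) = 8.083 m.
R = A/P = 4.676 / 8.083 = 0.5786 m.

0.5786


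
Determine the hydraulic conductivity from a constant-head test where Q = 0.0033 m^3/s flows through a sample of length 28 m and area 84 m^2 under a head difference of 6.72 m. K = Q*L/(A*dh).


From K = Q*L / (A*dh):
Numerator: Q*L = 0.0033 * 28 = 0.0924.
Denominator: A*dh = 84 * 6.72 = 564.48.
K = 0.0924 / 564.48 = 0.000164 m/s.

0.000164


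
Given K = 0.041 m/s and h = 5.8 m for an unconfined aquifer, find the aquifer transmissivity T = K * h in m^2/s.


Transmissivity is defined as T = K * h.
T = 0.041 * 5.8
  = 0.2378 m^2/s.

0.2378


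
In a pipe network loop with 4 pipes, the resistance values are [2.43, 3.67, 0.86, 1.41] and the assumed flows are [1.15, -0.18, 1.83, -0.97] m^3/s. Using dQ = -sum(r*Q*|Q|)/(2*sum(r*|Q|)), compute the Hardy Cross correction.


Numerator terms (r*Q*|Q|): 2.43*1.15*|1.15| = 3.2137; 3.67*-0.18*|-0.18| = -0.1189; 0.86*1.83*|1.83| = 2.8801; 1.41*-0.97*|-0.97| = -1.3267.
Sum of numerator = 4.6482.
Denominator terms (r*|Q|): 2.43*|1.15| = 2.7945; 3.67*|-0.18| = 0.6606; 0.86*|1.83| = 1.5738; 1.41*|-0.97| = 1.3677.
2 * sum of denominator = 2 * 6.3966 = 12.7932.
dQ = -4.6482 / 12.7932 = -0.3633 m^3/s.

-0.3633


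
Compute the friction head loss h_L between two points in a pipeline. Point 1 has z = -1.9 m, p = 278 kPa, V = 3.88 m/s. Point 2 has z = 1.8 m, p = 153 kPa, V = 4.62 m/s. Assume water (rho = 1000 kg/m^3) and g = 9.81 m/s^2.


Total head at each section: H = z + p/(rho*g) + V^2/(2g).
H1 = -1.9 + 278*1000/(1000*9.81) + 3.88^2/(2*9.81)
   = -1.9 + 28.338 + 0.7673
   = 27.206 m.
H2 = 1.8 + 153*1000/(1000*9.81) + 4.62^2/(2*9.81)
   = 1.8 + 15.596 + 1.0879
   = 18.484 m.
h_L = H1 - H2 = 27.206 - 18.484 = 8.722 m.

8.722


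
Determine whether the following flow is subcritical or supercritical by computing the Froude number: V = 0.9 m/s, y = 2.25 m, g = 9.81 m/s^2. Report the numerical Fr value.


The Froude number is defined as Fr = V / sqrt(g*y).
g*y = 9.81 * 2.25 = 22.0725.
sqrt(g*y) = sqrt(22.0725) = 4.6981.
Fr = 0.9 / 4.6981 = 0.1916.
Since Fr < 1, the flow is subcritical.

0.1916


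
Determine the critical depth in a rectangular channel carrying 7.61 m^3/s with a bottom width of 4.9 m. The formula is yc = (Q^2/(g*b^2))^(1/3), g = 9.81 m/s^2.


Using yc = (Q^2 / (g * b^2))^(1/3):
Q^2 = 7.61^2 = 57.91.
g * b^2 = 9.81 * 4.9^2 = 9.81 * 24.01 = 235.54.
Q^2 / (g*b^2) = 57.91 / 235.54 = 0.2459.
yc = 0.2459^(1/3) = 0.6265 m.

0.6265


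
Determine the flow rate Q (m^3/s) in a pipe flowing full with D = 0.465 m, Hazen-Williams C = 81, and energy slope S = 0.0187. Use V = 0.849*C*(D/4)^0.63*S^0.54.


For a full circular pipe, R = D/4 = 0.465/4 = 0.1163 m.
V = 0.849 * 81 * 0.1163^0.63 * 0.0187^0.54
  = 0.849 * 81 * 0.257749 * 0.116626
  = 2.0672 m/s.
Pipe area A = pi*D^2/4 = pi*0.465^2/4 = 0.1698 m^2.
Q = A * V = 0.1698 * 2.0672 = 0.3511 m^3/s.

0.3511


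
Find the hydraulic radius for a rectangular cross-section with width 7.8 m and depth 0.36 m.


For a rectangular section:
Flow area A = b * y = 7.8 * 0.36 = 2.81 m^2.
Wetted perimeter P = b + 2y = 7.8 + 2*0.36 = 8.52 m.
Hydraulic radius R = A/P = 2.81 / 8.52 = 0.3296 m.

0.3296


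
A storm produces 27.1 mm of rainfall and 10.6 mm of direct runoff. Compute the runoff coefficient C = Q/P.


The runoff coefficient C = runoff depth / rainfall depth.
C = 10.6 / 27.1
  = 0.3911.

0.3911


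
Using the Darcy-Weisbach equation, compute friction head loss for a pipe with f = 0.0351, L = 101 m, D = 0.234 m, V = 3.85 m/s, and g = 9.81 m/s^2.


Darcy-Weisbach equation: h_f = f * (L/D) * V^2/(2g).
f * L/D = 0.0351 * 101/0.234 = 15.15.
V^2/(2g) = 3.85^2 / (2*9.81) = 14.8225 / 19.62 = 0.7555 m.
h_f = 15.15 * 0.7555 = 11.446 m.

11.446


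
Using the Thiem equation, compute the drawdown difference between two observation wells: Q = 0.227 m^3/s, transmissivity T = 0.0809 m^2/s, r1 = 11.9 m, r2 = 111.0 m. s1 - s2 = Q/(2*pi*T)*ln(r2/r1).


Thiem equation: s1 - s2 = Q/(2*pi*T) * ln(r2/r1).
ln(r2/r1) = ln(111.0/11.9) = 2.233.
Q/(2*pi*T) = 0.227 / (2*pi*0.0809) = 0.227 / 0.5083 = 0.4466.
s1 - s2 = 0.4466 * 2.233 = 0.9972 m.

0.9972


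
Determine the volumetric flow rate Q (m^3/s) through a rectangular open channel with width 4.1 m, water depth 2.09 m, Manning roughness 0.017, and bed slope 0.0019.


For a rectangular channel, the cross-sectional area A = b * y = 4.1 * 2.09 = 8.57 m^2.
The wetted perimeter P = b + 2y = 4.1 + 2*2.09 = 8.28 m.
Hydraulic radius R = A/P = 8.57/8.28 = 1.0349 m.
Velocity V = (1/n)*R^(2/3)*S^(1/2) = (1/0.017)*1.0349^(2/3)*0.0019^(1/2) = 2.6234 m/s.
Discharge Q = A * V = 8.57 * 2.6234 = 22.48 m^3/s.

22.48


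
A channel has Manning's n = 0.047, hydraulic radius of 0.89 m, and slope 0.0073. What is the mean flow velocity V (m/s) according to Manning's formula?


Manning's equation gives V = (1/n) * R^(2/3) * S^(1/2).
First, compute R^(2/3) = 0.89^(2/3) = 0.9253.
Next, S^(1/2) = 0.0073^(1/2) = 0.08544.
Then 1/n = 1/0.047 = 21.28.
V = 21.28 * 0.9253 * 0.08544 = 1.682 m/s.

1.682


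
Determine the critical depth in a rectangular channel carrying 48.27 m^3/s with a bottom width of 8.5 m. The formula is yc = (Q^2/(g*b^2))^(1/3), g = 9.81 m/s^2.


Using yc = (Q^2 / (g * b^2))^(1/3):
Q^2 = 48.27^2 = 2329.99.
g * b^2 = 9.81 * 8.5^2 = 9.81 * 72.25 = 708.77.
Q^2 / (g*b^2) = 2329.99 / 708.77 = 3.2874.
yc = 3.2874^(1/3) = 1.4869 m.

1.4869


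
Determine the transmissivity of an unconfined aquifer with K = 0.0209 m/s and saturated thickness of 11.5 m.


Transmissivity is defined as T = K * h.
T = 0.0209 * 11.5
  = 0.2403 m^2/s.

0.2403


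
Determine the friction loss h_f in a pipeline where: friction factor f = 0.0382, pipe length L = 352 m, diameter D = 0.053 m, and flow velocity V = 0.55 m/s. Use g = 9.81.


Darcy-Weisbach equation: h_f = f * (L/D) * V^2/(2g).
f * L/D = 0.0382 * 352/0.053 = 253.7057.
V^2/(2g) = 0.55^2 / (2*9.81) = 0.3025 / 19.62 = 0.0154 m.
h_f = 253.7057 * 0.0154 = 3.912 m.

3.912


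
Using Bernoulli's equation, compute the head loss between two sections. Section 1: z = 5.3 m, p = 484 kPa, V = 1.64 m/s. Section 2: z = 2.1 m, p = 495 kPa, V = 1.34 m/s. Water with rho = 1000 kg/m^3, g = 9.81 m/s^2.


Total head at each section: H = z + p/(rho*g) + V^2/(2g).
H1 = 5.3 + 484*1000/(1000*9.81) + 1.64^2/(2*9.81)
   = 5.3 + 49.337 + 0.1371
   = 54.774 m.
H2 = 2.1 + 495*1000/(1000*9.81) + 1.34^2/(2*9.81)
   = 2.1 + 50.459 + 0.0915
   = 52.65 m.
h_L = H1 - H2 = 54.774 - 52.65 = 2.124 m.

2.124


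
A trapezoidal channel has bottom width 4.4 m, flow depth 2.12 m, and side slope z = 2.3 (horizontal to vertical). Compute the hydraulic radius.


For a trapezoidal section with side slope z:
A = (b + z*y)*y = (4.4 + 2.3*2.12)*2.12 = 19.665 m^2.
P = b + 2*y*sqrt(1 + z^2) = 4.4 + 2*2.12*sqrt(1 + 2.3^2) = 15.034 m.
R = A/P = 19.665 / 15.034 = 1.3081 m.

1.3081


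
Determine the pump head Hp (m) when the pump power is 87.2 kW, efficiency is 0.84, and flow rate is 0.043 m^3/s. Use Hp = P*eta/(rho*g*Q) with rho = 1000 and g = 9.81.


Pump head formula: Hp = P * eta / (rho * g * Q).
Numerator: P * eta = 87.2 * 1000 * 0.84 = 73248.0 W.
Denominator: rho * g * Q = 1000 * 9.81 * 0.043 = 421.83.
Hp = 73248.0 / 421.83 = 173.64 m.

173.64


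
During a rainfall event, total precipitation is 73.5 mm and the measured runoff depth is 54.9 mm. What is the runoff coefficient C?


The runoff coefficient C = runoff depth / rainfall depth.
C = 54.9 / 73.5
  = 0.7469.

0.7469


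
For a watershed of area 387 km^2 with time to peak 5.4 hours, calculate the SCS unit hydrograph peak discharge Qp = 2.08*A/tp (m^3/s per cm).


SCS formula: Qp = 2.08 * A / tp.
Qp = 2.08 * 387 / 5.4
   = 804.96 / 5.4
   = 149.07 m^3/s per cm.

149.07


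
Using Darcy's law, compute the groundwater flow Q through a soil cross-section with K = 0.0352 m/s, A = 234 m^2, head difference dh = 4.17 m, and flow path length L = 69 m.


Darcy's law: Q = K * A * i, where i = dh/L.
Hydraulic gradient i = 4.17 / 69 = 0.060435.
Q = 0.0352 * 234 * 0.060435
  = 0.4978 m^3/s.

0.4978


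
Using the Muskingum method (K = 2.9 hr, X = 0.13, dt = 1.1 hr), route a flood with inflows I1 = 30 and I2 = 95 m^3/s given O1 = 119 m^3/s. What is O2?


Muskingum coefficients:
denom = 2*K*(1-X) + dt = 2*2.9*(1-0.13) + 1.1 = 6.146.
C0 = (dt - 2*K*X)/denom = (1.1 - 2*2.9*0.13)/6.146 = 0.0563.
C1 = (dt + 2*K*X)/denom = (1.1 + 2*2.9*0.13)/6.146 = 0.3017.
C2 = (2*K*(1-X) - dt)/denom = 0.642.
O2 = C0*I2 + C1*I1 + C2*O1
   = 0.0563*95 + 0.3017*30 + 0.642*119
   = 90.8 m^3/s.

90.8


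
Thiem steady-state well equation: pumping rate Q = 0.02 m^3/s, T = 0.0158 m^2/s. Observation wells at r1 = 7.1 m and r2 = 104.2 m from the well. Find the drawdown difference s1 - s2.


Thiem equation: s1 - s2 = Q/(2*pi*T) * ln(r2/r1).
ln(r2/r1) = ln(104.2/7.1) = 2.6862.
Q/(2*pi*T) = 0.02 / (2*pi*0.0158) = 0.02 / 0.0993 = 0.2015.
s1 - s2 = 0.2015 * 2.6862 = 0.5412 m.

0.5412


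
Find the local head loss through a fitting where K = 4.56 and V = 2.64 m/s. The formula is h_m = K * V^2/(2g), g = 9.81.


Minor loss formula: h_m = K * V^2/(2g).
V^2 = 2.64^2 = 6.9696.
V^2/(2g) = 6.9696 / 19.62 = 0.3552 m.
h_m = 4.56 * 0.3552 = 1.6198 m.

1.6198


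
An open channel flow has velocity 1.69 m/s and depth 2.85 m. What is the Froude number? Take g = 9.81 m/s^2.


The Froude number is defined as Fr = V / sqrt(g*y).
g*y = 9.81 * 2.85 = 27.9585.
sqrt(g*y) = sqrt(27.9585) = 5.2876.
Fr = 1.69 / 5.2876 = 0.3196.

0.3196


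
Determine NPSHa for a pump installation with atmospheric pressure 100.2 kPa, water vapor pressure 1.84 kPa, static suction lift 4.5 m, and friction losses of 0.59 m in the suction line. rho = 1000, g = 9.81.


NPSHa = p_atm/(rho*g) - z_s - hf_s - p_vap/(rho*g).
p_atm/(rho*g) = 100.2*1000 / (1000*9.81) = 10.214 m.
p_vap/(rho*g) = 1.84*1000 / (1000*9.81) = 0.188 m.
NPSHa = 10.214 - 4.5 - 0.59 - 0.188
      = 4.94 m.

4.94


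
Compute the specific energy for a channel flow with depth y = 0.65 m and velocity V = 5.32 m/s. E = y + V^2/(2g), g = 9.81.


Specific energy E = y + V^2/(2g).
Velocity head = V^2/(2g) = 5.32^2 / (2*9.81) = 28.3024 / 19.62 = 1.4425 m.
E = 0.65 + 1.4425 = 2.0925 m.

2.0925


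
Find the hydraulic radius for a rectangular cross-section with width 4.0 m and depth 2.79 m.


For a rectangular section:
Flow area A = b * y = 4.0 * 2.79 = 11.16 m^2.
Wetted perimeter P = b + 2y = 4.0 + 2*2.79 = 9.58 m.
Hydraulic radius R = A/P = 11.16 / 9.58 = 1.1649 m.

1.1649


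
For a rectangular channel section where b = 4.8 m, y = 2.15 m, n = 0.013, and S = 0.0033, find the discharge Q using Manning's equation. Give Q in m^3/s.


For a rectangular channel, the cross-sectional area A = b * y = 4.8 * 2.15 = 10.32 m^2.
The wetted perimeter P = b + 2y = 4.8 + 2*2.15 = 9.1 m.
Hydraulic radius R = A/P = 10.32/9.1 = 1.1341 m.
Velocity V = (1/n)*R^(2/3)*S^(1/2) = (1/0.013)*1.1341^(2/3)*0.0033^(1/2) = 4.8055 m/s.
Discharge Q = A * V = 10.32 * 4.8055 = 49.593 m^3/s.

49.593


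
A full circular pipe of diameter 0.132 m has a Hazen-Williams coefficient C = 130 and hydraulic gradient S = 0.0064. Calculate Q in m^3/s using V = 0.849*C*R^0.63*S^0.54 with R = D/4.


For a full circular pipe, R = D/4 = 0.132/4 = 0.033 m.
V = 0.849 * 130 * 0.033^0.63 * 0.0064^0.54
  = 0.849 * 130 * 0.116591 * 0.065364
  = 0.8411 m/s.
Pipe area A = pi*D^2/4 = pi*0.132^2/4 = 0.0137 m^2.
Q = A * V = 0.0137 * 0.8411 = 0.0115 m^3/s.

0.0115


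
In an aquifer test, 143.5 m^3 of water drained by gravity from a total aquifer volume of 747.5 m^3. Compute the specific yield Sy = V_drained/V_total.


Specific yield Sy = Volume drained / Total volume.
Sy = 143.5 / 747.5
   = 0.192.

0.192


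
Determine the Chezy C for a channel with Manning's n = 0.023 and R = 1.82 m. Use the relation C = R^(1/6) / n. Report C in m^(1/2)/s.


The Chezy coefficient relates to Manning's n through C = R^(1/6) / n.
R^(1/6) = 1.82^(1/6) = 1.104957.
C = 1.104957 / 0.023 = 48.04 m^(1/2)/s.

48.04


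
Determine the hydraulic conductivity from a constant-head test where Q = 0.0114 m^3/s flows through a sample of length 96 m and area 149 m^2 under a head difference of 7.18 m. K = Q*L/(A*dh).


From K = Q*L / (A*dh):
Numerator: Q*L = 0.0114 * 96 = 1.0944.
Denominator: A*dh = 149 * 7.18 = 1069.82.
K = 1.0944 / 1069.82 = 0.001023 m/s.

0.001023


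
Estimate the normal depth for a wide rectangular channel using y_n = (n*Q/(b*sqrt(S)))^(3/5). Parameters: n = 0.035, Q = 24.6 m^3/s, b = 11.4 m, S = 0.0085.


We use the wide-channel approximation y_n = (n*Q/(b*sqrt(S)))^(3/5).
sqrt(S) = sqrt(0.0085) = 0.092195.
Numerator: n*Q = 0.035 * 24.6 = 0.861.
Denominator: b*sqrt(S) = 11.4 * 0.092195 = 1.051023.
arg = 0.8192.
y_n = 0.8192^(3/5) = 0.8872 m.

0.8872


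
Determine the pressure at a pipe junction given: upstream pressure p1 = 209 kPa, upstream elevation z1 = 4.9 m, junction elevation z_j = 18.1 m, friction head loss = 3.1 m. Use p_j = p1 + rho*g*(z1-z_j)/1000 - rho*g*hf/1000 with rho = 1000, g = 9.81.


Junction pressure: p_j = p1 + rho*g*(z1 - z_j)/1000 - rho*g*hf/1000.
Elevation term = 1000*9.81*(4.9 - 18.1)/1000 = -129.492 kPa.
Friction term = 1000*9.81*3.1/1000 = 30.411 kPa.
p_j = 209 + -129.492 - 30.411 = 49.1 kPa.

49.1


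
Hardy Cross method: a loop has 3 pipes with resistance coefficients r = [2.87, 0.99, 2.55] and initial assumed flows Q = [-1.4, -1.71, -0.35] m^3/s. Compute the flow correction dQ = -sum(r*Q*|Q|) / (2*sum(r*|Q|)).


Numerator terms (r*Q*|Q|): 2.87*-1.4*|-1.4| = -5.6252; 0.99*-1.71*|-1.71| = -2.8949; 2.55*-0.35*|-0.35| = -0.3124.
Sum of numerator = -8.8324.
Denominator terms (r*|Q|): 2.87*|-1.4| = 4.018; 0.99*|-1.71| = 1.6929; 2.55*|-0.35| = 0.8925.
2 * sum of denominator = 2 * 6.6034 = 13.2068.
dQ = --8.8324 / 13.2068 = 0.6688 m^3/s.

0.6688


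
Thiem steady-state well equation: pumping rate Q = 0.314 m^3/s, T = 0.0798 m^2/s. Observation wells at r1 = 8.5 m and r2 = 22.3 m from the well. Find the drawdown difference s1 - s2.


Thiem equation: s1 - s2 = Q/(2*pi*T) * ln(r2/r1).
ln(r2/r1) = ln(22.3/8.5) = 0.9645.
Q/(2*pi*T) = 0.314 / (2*pi*0.0798) = 0.314 / 0.5014 = 0.6262.
s1 - s2 = 0.6262 * 0.9645 = 0.604 m.

0.604


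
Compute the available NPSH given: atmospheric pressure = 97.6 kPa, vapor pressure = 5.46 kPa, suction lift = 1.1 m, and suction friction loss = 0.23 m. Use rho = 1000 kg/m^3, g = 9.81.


NPSHa = p_atm/(rho*g) - z_s - hf_s - p_vap/(rho*g).
p_atm/(rho*g) = 97.6*1000 / (1000*9.81) = 9.949 m.
p_vap/(rho*g) = 5.46*1000 / (1000*9.81) = 0.557 m.
NPSHa = 9.949 - 1.1 - 0.23 - 0.557
      = 8.06 m.

8.06


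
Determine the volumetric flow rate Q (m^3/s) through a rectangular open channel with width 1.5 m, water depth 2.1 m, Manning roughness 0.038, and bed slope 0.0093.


For a rectangular channel, the cross-sectional area A = b * y = 1.5 * 2.1 = 3.15 m^2.
The wetted perimeter P = b + 2y = 1.5 + 2*2.1 = 5.7 m.
Hydraulic radius R = A/P = 3.15/5.7 = 0.5526 m.
Velocity V = (1/n)*R^(2/3)*S^(1/2) = (1/0.038)*0.5526^(2/3)*0.0093^(1/2) = 1.709 m/s.
Discharge Q = A * V = 3.15 * 1.709 = 5.383 m^3/s.

5.383


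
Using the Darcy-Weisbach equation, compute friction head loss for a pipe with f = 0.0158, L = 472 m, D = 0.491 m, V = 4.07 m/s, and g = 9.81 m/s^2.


Darcy-Weisbach equation: h_f = f * (L/D) * V^2/(2g).
f * L/D = 0.0158 * 472/0.491 = 15.1886.
V^2/(2g) = 4.07^2 / (2*9.81) = 16.5649 / 19.62 = 0.8443 m.
h_f = 15.1886 * 0.8443 = 12.824 m.

12.824


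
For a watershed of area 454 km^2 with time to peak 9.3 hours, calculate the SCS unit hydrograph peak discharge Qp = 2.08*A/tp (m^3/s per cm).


SCS formula: Qp = 2.08 * A / tp.
Qp = 2.08 * 454 / 9.3
   = 944.32 / 9.3
   = 101.54 m^3/s per cm.

101.54


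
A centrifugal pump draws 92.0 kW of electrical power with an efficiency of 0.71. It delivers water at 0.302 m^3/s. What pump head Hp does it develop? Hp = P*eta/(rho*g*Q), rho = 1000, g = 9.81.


Pump head formula: Hp = P * eta / (rho * g * Q).
Numerator: P * eta = 92.0 * 1000 * 0.71 = 65320.0 W.
Denominator: rho * g * Q = 1000 * 9.81 * 0.302 = 2962.62.
Hp = 65320.0 / 2962.62 = 22.05 m.

22.05


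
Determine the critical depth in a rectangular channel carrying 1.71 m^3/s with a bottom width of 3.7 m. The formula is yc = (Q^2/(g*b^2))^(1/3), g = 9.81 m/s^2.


Using yc = (Q^2 / (g * b^2))^(1/3):
Q^2 = 1.71^2 = 2.92.
g * b^2 = 9.81 * 3.7^2 = 9.81 * 13.69 = 134.3.
Q^2 / (g*b^2) = 2.92 / 134.3 = 0.0217.
yc = 0.0217^(1/3) = 0.2792 m.

0.2792


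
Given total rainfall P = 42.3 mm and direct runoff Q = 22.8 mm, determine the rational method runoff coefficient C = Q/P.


The runoff coefficient C = runoff depth / rainfall depth.
C = 22.8 / 42.3
  = 0.539.

0.539


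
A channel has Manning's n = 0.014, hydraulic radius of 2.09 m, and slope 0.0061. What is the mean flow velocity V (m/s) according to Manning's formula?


Manning's equation gives V = (1/n) * R^(2/3) * S^(1/2).
First, compute R^(2/3) = 2.09^(2/3) = 1.6347.
Next, S^(1/2) = 0.0061^(1/2) = 0.078102.
Then 1/n = 1/0.014 = 71.43.
V = 71.43 * 1.6347 * 0.078102 = 9.1194 m/s.

9.1194
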